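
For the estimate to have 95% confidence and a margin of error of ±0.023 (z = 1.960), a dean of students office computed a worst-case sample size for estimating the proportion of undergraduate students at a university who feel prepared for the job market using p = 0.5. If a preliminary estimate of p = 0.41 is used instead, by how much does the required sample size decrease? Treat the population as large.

59

Conservative (p = 0.5): n = 1.960² × 0.25 / 0.023² ≈ 1815.50 → 1816.
Using p = 0.41: p(1−p) = 0.2419, so n = 1.960² × 0.2419 / 0.023² ≈ 1756.68 → 1757.
Reduction: 1816 − 1757 = 59.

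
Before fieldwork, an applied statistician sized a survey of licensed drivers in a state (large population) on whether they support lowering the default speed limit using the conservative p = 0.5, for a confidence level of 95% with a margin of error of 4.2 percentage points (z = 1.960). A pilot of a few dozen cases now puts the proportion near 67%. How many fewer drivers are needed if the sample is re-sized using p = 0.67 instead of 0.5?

63

Conservative (p = 0.5): n = 1.960² × 0.25 / 0.042² ≈ 544.44 → 545.
Using p = 0.67: p(1−p) = 0.2211, so n = 1.960² × 0.2211 / 0.042² ≈ 481.51 → 482.
Reduction: 545 − 482 = 63.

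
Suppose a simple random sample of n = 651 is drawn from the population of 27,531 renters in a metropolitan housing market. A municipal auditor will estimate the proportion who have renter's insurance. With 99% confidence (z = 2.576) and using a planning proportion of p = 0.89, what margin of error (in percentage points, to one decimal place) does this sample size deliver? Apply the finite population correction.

Finite-population factor: (N−n)/(N−1) = (27531−651)/(27531−1) = 0.9764.
SE(p̂) = √[p(1−p)/n · (N−n)/(N−1)] = √[0.0979/651 × 0.9764] = 0.01212.
E = z × SE = 2.576 × 0.01212 = 0.03121 ≈ 3.1 percentage points.

3.1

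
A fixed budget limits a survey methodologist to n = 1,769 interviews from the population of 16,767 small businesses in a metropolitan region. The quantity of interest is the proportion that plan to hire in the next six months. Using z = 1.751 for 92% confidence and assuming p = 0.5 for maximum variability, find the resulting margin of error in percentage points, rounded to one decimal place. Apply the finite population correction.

2.0

Finite-population factor: (N−n)/(N−1) = (16767−1769)/(16767−1) = 0.8945.
SE(p̂) = √[p(1−p)/n · (N−n)/(N−1)] = √[0.2500/1769 × 0.8945] = 0.01124.
E = z × SE = 1.751 × 0.01124 = 0.01969 ≈ 2.0 percentage points.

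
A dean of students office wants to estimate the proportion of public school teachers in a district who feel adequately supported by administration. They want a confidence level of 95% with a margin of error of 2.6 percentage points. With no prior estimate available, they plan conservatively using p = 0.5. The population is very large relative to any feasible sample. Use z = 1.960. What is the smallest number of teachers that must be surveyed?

With p = 0.5, p(1−p) = 0.25.
n = z²·p(1−p)/E² = 1.960² × 0.2500 / 0.026² = 3.8416 × 0.2500 / 0.000676 ≈ 1420.71.
Rounding up gives n = 1421.

1421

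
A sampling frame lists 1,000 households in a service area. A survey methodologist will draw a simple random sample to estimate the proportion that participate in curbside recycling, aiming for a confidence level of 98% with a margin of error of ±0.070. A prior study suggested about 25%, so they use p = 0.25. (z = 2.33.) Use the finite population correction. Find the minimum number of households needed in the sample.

Unadjusted: n₀ = 2.33² × 0.25 × 0.75 / 0.070² ≈ 207.74, so n₀ = 208.
Finite population correction with N = 1,000: n = n₀ / (1 + (n₀−1)/N) = 208 / (1 + 207/1000) = 208 / 1.2070 ≈ 172.33.
Rounding up, n = 173.

173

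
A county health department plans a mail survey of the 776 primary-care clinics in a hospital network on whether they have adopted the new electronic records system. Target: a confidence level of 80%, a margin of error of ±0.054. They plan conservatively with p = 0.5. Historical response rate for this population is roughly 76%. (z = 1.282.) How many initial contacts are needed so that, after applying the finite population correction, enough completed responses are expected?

Completed interviews needed (unadjusted): n₀ = 1.282² × 0.2500 / 0.054² ≈ 140.91 → 141.
FPC for N = 776: n = 141 / (1 + 140/776) = 141 / 1.1804 ≈ 119.45 → 120.
At a 76% response rate, contacts needed = 120 / 0.76 ≈ 157.89 → 158.

158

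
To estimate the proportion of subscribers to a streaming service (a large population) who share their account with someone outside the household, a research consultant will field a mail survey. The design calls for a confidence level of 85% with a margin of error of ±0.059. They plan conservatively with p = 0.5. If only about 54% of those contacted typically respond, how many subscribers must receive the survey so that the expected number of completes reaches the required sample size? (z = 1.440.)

Completed interviews needed: n₀ = 1.440² × 0.2500 / 0.059² ≈ 148.92 → 149.
At a 54% response rate, contacts needed = 149 / 0.54 ≈ 275.93 → 276.

276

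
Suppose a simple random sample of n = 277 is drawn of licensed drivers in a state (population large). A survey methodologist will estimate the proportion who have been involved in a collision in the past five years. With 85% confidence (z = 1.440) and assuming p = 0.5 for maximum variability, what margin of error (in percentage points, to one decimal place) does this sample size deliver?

4.3

SE(p̂) = √[p(1−p)/n] = √[0.2500/277] = 0.03004.
E = z × SE = 1.440 × 0.03004 = 0.04326, or 4.3 percentage points.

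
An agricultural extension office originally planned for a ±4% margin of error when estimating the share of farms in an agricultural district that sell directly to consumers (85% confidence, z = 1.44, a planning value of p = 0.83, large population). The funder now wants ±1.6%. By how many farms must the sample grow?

960

At ±4%: n = 1.44² × 0.1411 / 0.040² ≈ 182.87 → 183.
At ±1.6%: n = 1.44² × 0.1411 / 0.016² ≈ 1142.91 → 1143.
Additional respondents: 1143 − 183 = 960.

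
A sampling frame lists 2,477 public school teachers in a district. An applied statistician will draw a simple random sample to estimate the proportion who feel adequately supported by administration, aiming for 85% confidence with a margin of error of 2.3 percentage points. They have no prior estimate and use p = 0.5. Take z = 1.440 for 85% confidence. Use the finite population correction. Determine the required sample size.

703

Unadjusted: n₀ = 1.440² × 0.50 × 0.50 / 0.023² ≈ 979.96, so n₀ = 980.
Finite population correction with N = 2,477: n = n₀ / (1 + (n₀−1)/N) = 980 / (1 + 979/2477) = 980 / 1.3952 ≈ 702.39.
Rounding up, n = 703.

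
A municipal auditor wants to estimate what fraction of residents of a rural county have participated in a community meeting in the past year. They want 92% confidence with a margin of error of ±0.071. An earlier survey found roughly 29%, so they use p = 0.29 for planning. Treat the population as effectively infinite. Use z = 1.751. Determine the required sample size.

126

With p = 0.29, p(1−p) = 0.2059.
n = z²·p(1−p)/E² = 1.751² × 0.2059 / 0.071² = 3.0660 × 0.2059 / 0.005041 ≈ 125.23.
Rounding up gives n = 126.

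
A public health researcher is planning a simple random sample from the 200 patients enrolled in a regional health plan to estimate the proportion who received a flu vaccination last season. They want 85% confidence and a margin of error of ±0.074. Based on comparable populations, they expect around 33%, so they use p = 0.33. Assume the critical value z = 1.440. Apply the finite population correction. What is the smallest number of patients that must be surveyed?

60

Unadjusted: n₀ = 1.440² × 0.33 × 0.67 / 0.074² ≈ 83.72, so n₀ = 84.
Finite population correction with N = 200: n = n₀ / (1 + (n₀−1)/N) = 84 / (1 + 83/200) = 84 / 1.4150 ≈ 59.36.
Rounding up, n = 60.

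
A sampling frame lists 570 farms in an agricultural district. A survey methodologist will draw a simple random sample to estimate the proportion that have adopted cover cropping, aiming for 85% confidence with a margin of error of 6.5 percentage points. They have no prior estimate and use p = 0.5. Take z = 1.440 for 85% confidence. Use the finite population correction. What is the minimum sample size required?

102

Unadjusted: n₀ = 1.440² × 0.50 × 0.50 / 0.065² ≈ 122.70, so n₀ = 123.
Finite population correction with N = 570: n = n₀ / (1 + (n₀−1)/N) = 123 / (1 + 122/570) = 123 / 1.2140 ≈ 101.32.
Rounding up, n = 102.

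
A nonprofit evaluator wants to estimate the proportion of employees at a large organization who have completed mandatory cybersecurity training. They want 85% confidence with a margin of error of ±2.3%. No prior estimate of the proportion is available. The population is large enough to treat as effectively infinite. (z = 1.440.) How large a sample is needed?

980

With no prior estimate, use p = 0.5, giving p(1−p) = 0.25.
n = z²·p(1−p)/E² = 1.440² × 0.2500 / 0.023² = 2.0736 × 0.2500 / 0.000529 ≈ 979.96.
Rounding up gives n = 980.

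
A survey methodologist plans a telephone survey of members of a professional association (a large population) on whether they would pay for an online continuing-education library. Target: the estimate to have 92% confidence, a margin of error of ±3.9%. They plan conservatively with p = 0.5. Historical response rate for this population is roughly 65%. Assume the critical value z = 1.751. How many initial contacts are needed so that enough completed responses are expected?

776

Completed interviews needed: n₀ = 1.751² × 0.2500 / 0.039² ≈ 503.94 → 504.
At a 65% response rate, contacts needed = 504 / 0.65 ≈ 775.38 → 776.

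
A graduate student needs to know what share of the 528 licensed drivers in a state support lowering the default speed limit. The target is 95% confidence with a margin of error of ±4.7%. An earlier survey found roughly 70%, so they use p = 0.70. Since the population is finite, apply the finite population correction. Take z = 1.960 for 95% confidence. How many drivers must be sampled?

217

Unadjusted: n₀ = 1.960² × 0.70 × 0.30 / 0.047² ≈ 365.20, so n₀ = 366.
Finite population correction with N = 528: n = n₀ / (1 + (n₀−1)/N) = 366 / (1 + 365/528) = 366 / 1.6913 ≈ 216.40.
Rounding up, n = 217.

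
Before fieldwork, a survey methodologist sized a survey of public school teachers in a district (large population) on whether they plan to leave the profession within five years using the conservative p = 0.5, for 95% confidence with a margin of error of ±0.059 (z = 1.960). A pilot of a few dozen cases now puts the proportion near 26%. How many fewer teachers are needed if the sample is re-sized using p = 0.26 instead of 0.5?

Conservative (p = 0.5): n = 1.960² × 0.25 / 0.059² ≈ 275.90 → 276.
Using p = 0.26: p(1−p) = 0.1924, so n = 1.960² × 0.1924 / 0.059² ≈ 212.33 → 213.
Reduction: 276 − 213 = 63.

63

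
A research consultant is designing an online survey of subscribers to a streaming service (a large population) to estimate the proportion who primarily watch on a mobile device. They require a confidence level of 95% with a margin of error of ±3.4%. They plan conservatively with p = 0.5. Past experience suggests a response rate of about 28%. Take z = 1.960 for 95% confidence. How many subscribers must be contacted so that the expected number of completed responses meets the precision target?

2968

Completed interviews needed: n₀ = 1.960² × 0.2500 / 0.034² ≈ 830.80 → 831.
At a 28% response rate, contacts needed = 831 / 0.28 ≈ 2967.86 → 2968.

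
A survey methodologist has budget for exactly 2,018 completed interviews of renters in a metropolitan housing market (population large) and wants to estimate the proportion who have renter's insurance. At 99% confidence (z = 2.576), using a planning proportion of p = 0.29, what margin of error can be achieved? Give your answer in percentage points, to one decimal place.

SE(p̂) = √[p(1−p)/n] = √[0.2059/2018] = 0.01010.
E = z × SE = 2.576 × 0.01010 = 0.02602, or 2.6 percentage points.

2.6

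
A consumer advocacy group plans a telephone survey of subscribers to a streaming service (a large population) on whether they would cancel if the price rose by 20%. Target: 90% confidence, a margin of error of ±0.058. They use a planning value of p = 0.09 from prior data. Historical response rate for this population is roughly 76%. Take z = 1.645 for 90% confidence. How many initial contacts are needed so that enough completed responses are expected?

Completed interviews needed: n₀ = 1.645² × 0.0819 / 0.058² ≈ 65.88 → 66.
At a 76% response rate, contacts needed = 66 / 0.76 ≈ 86.84 → 87.

87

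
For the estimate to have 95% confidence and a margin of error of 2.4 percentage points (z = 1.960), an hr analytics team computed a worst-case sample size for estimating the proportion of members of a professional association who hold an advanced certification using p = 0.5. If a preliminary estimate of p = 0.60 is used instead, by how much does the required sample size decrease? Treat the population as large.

Conservative (p = 0.5): n = 1.960² × 0.25 / 0.024² ≈ 1667.36 → 1668.
Using p = 0.60: p(1−p) = 0.2400, so n = 1.960² × 0.2400 / 0.024² ≈ 1600.67 → 1601.
Reduction: 1668 − 1601 = 67.

67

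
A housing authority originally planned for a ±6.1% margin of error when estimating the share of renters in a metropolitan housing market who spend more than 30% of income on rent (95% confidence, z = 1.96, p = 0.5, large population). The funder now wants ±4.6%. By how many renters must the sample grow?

195

At ±6.1%: n = 1.96² × 0.2500 / 0.061² ≈ 258.10 → 259.
At ±4.6%: n = 1.96² × 0.2500 / 0.046² ≈ 453.88 → 454.
Additional respondents: 454 − 259 = 195.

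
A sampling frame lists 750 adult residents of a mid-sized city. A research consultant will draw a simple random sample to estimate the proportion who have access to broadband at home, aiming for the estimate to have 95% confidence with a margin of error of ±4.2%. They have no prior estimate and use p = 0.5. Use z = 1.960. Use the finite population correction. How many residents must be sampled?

Unadjusted: n₀ = 1.960² × 0.50 × 0.50 / 0.042² ≈ 544.44, so n₀ = 545.
Finite population correction with N = 750: n = n₀ / (1 + (n₀−1)/N) = 545 / (1 + 544/750) = 545 / 1.7253 ≈ 315.88.
Rounding up, n = 316.

316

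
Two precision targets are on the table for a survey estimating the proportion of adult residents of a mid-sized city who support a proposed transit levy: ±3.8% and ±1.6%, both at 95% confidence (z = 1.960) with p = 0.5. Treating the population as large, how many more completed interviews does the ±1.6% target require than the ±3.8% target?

3086

At ±3.8%: n = 1.960² × 0.2500 / 0.038² ≈ 665.10 → 666.
At ±1.6%: n = 1.960² × 0.2500 / 0.016² ≈ 3751.56 → 3752.
Additional respondents: 3752 − 666 = 3086.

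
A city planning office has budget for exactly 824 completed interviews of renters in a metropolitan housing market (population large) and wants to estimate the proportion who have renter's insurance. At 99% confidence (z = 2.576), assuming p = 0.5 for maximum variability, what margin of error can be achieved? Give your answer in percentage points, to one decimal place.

SE(p̂) = √[p(1−p)/n] = √[0.2500/824] = 0.01742.
E = z × SE = 2.576 × 0.01742 = 0.04487, or 4.5 percentage points.

4.5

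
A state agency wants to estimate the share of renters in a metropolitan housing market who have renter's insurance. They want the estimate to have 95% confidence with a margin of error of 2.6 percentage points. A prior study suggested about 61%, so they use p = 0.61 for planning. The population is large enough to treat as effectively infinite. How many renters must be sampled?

For 95% confidence, z = 1.96.
With p = 0.61, p(1−p) = 0.2379.
n = z²·p(1−p)/E² = 1.96² × 0.2379 / 0.026² = 3.8416 × 0.2379 / 0.000676 ≈ 1351.95.
Rounding up gives n = 1352.

1352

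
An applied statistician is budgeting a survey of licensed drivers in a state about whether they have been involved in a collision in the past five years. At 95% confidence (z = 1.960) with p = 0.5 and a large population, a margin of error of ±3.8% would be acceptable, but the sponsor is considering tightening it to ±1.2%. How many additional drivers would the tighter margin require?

At ±3.8%: n = 1.960² × 0.2500 / 0.038² ≈ 665.10 → 666.
At ±1.2%: n = 1.960² × 0.2500 / 0.012² ≈ 6669.44 → 6670.
Additional respondents: 6670 − 666 = 6004.

6004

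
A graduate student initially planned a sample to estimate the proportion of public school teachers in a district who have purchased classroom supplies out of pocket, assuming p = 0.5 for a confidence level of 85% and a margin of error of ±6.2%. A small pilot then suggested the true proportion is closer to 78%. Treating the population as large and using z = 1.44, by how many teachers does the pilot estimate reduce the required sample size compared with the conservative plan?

42

Conservative (p = 0.5): n = 1.44² × 0.25 / 0.062² ≈ 134.86 → 135.
Using p = 0.78: p(1−p) = 0.1716, so n = 1.44² × 0.1716 / 0.062² ≈ 92.57 → 93.
Reduction: 135 − 93 = 42.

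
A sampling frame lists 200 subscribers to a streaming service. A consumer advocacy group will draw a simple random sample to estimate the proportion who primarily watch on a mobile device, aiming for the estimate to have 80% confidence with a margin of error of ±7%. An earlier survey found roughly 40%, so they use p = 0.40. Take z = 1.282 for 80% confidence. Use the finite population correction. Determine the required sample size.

58

Unadjusted: n₀ = 1.282² × 0.40 × 0.60 / 0.070² ≈ 80.50, so n₀ = 81.
Finite population correction with N = 200: n = n₀ / (1 + (n₀−1)/N) = 81 / (1 + 80/200) = 81 / 1.4000 ≈ 57.86.
Rounding up, n = 58.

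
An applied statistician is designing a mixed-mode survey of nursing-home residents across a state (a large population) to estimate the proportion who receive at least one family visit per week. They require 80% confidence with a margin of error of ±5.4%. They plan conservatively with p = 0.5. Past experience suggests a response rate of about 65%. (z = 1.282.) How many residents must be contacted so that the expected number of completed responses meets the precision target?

217

Completed interviews needed: n₀ = 1.282² × 0.2500 / 0.054² ≈ 140.91 → 141.
At a 65% response rate, contacts needed = 141 / 0.65 ≈ 216.92 → 217.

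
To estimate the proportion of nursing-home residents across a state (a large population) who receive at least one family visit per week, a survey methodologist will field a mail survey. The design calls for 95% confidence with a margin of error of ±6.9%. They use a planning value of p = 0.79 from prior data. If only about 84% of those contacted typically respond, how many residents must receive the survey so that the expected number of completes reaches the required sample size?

160

For 95% confidence, z = 1.960.
Completed interviews needed: n₀ = 1.960² × 0.1659 / 0.069² ≈ 133.86 → 134.
At an 84% response rate, contacts needed = 134 / 0.84 ≈ 159.52 → 160.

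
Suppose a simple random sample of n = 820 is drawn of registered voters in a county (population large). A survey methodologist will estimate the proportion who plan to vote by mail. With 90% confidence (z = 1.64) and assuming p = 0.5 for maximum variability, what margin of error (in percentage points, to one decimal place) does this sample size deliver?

2.9

SE(p̂) = √[p(1−p)/n] = √[0.2500/820] = 0.01746.
E = z × SE = 1.64 × 0.01746 = 0.02864, or 2.9 percentage points.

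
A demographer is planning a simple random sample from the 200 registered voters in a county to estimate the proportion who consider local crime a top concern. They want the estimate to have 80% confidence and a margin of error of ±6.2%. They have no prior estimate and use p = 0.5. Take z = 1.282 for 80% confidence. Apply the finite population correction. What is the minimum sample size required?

70

Unadjusted: n₀ = 1.282² × 0.50 × 0.50 / 0.062² ≈ 106.89, so n₀ = 107.
Finite population correction with N = 200: n = n₀ / (1 + (n₀−1)/N) = 107 / (1 + 106/200) = 107 / 1.5300 ≈ 69.93.
Rounding up, n = 70.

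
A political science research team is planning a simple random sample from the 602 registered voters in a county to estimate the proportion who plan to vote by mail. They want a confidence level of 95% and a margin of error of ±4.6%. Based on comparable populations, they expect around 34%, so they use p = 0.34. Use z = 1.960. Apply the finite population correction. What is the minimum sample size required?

Unadjusted: n₀ = 1.960² × 0.34 × 0.66 / 0.046² ≈ 407.40, so n₀ = 408.
Finite population correction with N = 602: n = n₀ / (1 + (n₀−1)/N) = 408 / (1 + 407/602) = 408 / 1.6761 ≈ 243.43.
Rounding up, n = 244.

244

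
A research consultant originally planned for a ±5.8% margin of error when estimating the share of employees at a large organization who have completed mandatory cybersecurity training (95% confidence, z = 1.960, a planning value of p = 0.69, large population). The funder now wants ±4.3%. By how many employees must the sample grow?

200

At ±5.8%: n = 1.960² × 0.2139 / 0.058² ≈ 244.27 → 245.
At ±4.3%: n = 1.960² × 0.2139 / 0.043² ≈ 444.41 → 445.
Additional respondents: 445 − 245 = 200.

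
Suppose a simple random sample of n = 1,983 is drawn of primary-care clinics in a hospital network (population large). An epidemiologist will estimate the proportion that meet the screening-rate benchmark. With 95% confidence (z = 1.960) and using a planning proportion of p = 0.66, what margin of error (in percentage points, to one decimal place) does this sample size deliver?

SE(p̂) = √[p(1−p)/n] = √[0.2244/1983] = 0.01064.
E = z × SE = 1.960 × 0.01064 = 0.02085, or 2.1 percentage points.

2.1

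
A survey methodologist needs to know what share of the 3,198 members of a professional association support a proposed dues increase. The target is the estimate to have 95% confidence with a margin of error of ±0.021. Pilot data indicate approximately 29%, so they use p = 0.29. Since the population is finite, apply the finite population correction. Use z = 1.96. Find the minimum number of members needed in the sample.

1150

Unadjusted: n₀ = 1.96² × 0.29 × 0.71 / 0.021² ≈ 1793.62, so n₀ = 1794.
Finite population correction with N = 3,198: n = n₀ / (1 + (n₀−1)/N) = 1794 / (1 + 1793/3198) = 1794 / 1.5607 ≈ 1149.51.
Rounding up, n = 1150.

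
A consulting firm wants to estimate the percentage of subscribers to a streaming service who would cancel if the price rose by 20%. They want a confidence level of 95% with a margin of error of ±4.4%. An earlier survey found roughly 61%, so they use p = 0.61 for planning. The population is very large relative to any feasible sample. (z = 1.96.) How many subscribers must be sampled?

With p = 0.61, p(1−p) = 0.2379.
n = z²·p(1−p)/E² = 1.96² × 0.2379 / 0.044² = 3.8416 × 0.2379 / 0.001936 ≈ 472.06.
Rounding up gives n = 473.

473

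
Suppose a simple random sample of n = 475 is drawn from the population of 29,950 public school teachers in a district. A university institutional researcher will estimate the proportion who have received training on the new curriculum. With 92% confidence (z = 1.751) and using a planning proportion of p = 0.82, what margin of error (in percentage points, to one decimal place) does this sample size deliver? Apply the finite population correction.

Finite-population factor: (N−n)/(N−1) = (29950−475)/(29950−1) = 0.9842.
SE(p̂) = √[p(1−p)/n · (N−n)/(N−1)] = √[0.1476/475 × 0.9842] = 0.01749.
E = z × SE = 1.751 × 0.01749 = 0.03062 ≈ 3.1 percentage points.

3.1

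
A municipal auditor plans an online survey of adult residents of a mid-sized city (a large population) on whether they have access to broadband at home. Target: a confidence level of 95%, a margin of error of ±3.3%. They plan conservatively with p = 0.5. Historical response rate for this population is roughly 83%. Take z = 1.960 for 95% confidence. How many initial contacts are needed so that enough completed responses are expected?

1063

Completed interviews needed: n₀ = 1.960² × 0.2500 / 0.033² ≈ 881.91 → 882.
At an 83% response rate, contacts needed = 882 / 0.83 ≈ 1062.65 → 1063.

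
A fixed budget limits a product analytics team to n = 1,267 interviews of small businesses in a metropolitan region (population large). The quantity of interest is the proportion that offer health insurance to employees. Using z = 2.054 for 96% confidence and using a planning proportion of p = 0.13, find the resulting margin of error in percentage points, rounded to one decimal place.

1.9

SE(p̂) = √[p(1−p)/n] = √[0.1131/1267] = 0.00945.
E = z × SE = 2.054 × 0.00945 = 0.01941, or 1.9 percentage points.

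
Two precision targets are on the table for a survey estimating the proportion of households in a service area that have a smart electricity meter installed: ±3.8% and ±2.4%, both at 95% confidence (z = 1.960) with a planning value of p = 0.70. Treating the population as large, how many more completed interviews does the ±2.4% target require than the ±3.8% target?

842

At ±3.8%: n = 1.960² × 0.2100 / 0.038² ≈ 558.68 → 559.
At ±2.4%: n = 1.960² × 0.2100 / 0.024² ≈ 1400.58 → 1401.
Additional respondents: 1401 − 559 = 842.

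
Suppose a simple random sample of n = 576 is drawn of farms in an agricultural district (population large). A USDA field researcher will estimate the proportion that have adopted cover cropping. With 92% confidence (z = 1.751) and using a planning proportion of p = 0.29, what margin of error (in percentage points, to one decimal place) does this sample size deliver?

SE(p̂) = √[p(1−p)/n] = √[0.2059/576] = 0.01891.
E = z × SE = 1.751 × 0.01891 = 0.03311, or 3.3 percentage points.

3.3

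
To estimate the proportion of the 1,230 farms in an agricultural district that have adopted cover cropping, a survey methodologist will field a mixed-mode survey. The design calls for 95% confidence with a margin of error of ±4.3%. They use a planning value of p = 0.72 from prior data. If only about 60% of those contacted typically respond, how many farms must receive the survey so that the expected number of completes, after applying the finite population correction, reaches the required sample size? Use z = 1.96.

522

Completed interviews needed (unadjusted): n₀ = 1.96² × 0.2016 / 0.043² ≈ 418.86 → 419.
FPC for N = 1,230: n = 419 / (1 + 418/1230) = 419 / 1.3398 ≈ 312.72 → 313.
At a 60% response rate, contacts needed = 313 / 0.60 ≈ 521.67 → 522.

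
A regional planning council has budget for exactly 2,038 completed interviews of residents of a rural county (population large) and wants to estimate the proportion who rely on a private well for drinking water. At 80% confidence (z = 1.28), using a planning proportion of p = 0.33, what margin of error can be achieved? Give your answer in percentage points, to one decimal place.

SE(p̂) = √[p(1−p)/n] = √[0.2211/2038] = 0.01042.
E = z × SE = 1.28 × 0.01042 = 0.01333, or 1.3 percentage points.

1.3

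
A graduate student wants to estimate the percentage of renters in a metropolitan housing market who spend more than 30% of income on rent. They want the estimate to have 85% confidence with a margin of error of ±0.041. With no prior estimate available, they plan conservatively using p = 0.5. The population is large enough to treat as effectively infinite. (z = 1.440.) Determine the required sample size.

With p = 0.5, p(1−p) = 0.25.
n = z²·p(1−p)/E² = 1.440² × 0.2500 / 0.041² = 2.0736 × 0.2500 / 0.001681 ≈ 308.39.
Rounding up gives n = 309.

309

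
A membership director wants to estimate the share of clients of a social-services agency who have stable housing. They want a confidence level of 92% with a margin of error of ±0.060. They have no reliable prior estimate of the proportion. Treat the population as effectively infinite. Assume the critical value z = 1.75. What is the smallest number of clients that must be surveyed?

With no prior estimate, use p = 0.5, giving p(1−p) = 0.25.
n = z²·p(1−p)/E² = 1.75² × 0.2500 / 0.060² = 3.0625 × 0.2500 / 0.003600 ≈ 212.67.
Rounding up gives n = 213.

213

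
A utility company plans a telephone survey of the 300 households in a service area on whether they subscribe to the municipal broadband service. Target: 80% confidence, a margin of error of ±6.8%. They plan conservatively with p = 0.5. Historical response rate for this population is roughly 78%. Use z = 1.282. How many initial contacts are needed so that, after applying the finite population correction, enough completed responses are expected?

89

Completed interviews needed (unadjusted): n₀ = 1.282² × 0.2500 / 0.068² ≈ 88.86 → 89.
FPC for N = 300: n = 89 / (1 + 88/300) = 89 / 1.2933 ≈ 68.81 → 69.
At a 78% response rate, contacts needed = 69 / 0.78 ≈ 88.46 → 89.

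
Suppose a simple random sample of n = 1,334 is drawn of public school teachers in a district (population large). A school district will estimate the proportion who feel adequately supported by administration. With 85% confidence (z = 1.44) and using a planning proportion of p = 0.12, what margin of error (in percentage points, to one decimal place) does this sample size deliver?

SE(p̂) = √[p(1−p)/n] = √[0.1056/1334] = 0.00890.
E = z × SE = 1.44 × 0.00890 = 0.01281, or 1.3 percentage points.

1.3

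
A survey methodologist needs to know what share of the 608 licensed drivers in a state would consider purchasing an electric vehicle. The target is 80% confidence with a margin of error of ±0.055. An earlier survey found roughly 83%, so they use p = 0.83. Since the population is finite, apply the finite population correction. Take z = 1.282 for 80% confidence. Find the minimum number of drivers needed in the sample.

Unadjusted: n₀ = 1.282² × 0.83 × 0.17 / 0.055² ≈ 76.66, so n₀ = 77.
Finite population correction with N = 608: n = n₀ / (1 + (n₀−1)/N) = 77 / (1 + 76/608) = 77 / 1.1250 ≈ 68.44.
Rounding up, n = 69.

69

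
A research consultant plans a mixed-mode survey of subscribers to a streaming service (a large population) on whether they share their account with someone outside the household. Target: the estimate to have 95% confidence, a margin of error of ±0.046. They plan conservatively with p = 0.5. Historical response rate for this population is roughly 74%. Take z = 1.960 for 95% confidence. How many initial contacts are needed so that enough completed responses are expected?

Completed interviews needed: n₀ = 1.960² × 0.2500 / 0.046² ≈ 453.88 → 454.
At a 74% response rate, contacts needed = 454 / 0.74 ≈ 613.51 → 614.

614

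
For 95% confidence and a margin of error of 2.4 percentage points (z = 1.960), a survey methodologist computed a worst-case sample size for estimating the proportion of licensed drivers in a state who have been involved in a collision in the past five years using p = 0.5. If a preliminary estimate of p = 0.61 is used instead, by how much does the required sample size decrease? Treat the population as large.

Conservative (p = 0.5): n = 1.960² × 0.25 / 0.024² ≈ 1667.36 → 1668.
Using p = 0.61: p(1−p) = 0.2379, so n = 1.960² × 0.2379 / 0.024² ≈ 1586.66 → 1587.
Reduction: 1668 − 1587 = 81.

81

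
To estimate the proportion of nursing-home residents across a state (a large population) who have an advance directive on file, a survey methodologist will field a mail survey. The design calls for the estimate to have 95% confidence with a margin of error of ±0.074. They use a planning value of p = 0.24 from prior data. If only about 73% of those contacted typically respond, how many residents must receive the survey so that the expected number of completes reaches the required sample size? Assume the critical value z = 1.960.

Completed interviews needed: n₀ = 1.960² × 0.1824 / 0.074² ≈ 127.96 → 128.
At a 73% response rate, contacts needed = 128 / 0.73 ≈ 175.34 → 176.

176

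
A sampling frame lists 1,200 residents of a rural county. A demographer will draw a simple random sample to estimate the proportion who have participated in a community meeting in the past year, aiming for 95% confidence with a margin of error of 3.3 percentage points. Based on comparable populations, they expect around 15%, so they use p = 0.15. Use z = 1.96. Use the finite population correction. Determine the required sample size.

Unadjusted: n₀ = 1.96² × 0.15 × 0.85 / 0.033² ≈ 449.77, so n₀ = 450.
Finite population correction with N = 1,200: n = n₀ / (1 + (n₀−1)/N) = 450 / (1 + 449/1200) = 450 / 1.3742 ≈ 327.47.
Rounding up, n = 328.

328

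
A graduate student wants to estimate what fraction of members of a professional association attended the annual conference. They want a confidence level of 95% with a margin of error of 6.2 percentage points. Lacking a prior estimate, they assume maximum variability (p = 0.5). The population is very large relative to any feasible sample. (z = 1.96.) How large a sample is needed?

With p = 0.5, p(1−p) = 0.25.
n = z²·p(1−p)/E² = 1.96² × 0.2500 / 0.062² = 3.8416 × 0.2500 / 0.003844 ≈ 249.84.
Rounding up gives n = 250.

250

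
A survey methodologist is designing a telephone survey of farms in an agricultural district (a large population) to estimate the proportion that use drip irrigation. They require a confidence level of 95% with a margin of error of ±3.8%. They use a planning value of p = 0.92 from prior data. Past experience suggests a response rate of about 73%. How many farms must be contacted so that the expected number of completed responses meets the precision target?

For 95% confidence, z = 1.960.
Completed interviews needed: n₀ = 1.960² × 0.0736 / 0.038² ≈ 195.80 → 196.
At a 73% response rate, contacts needed = 196 / 0.73 ≈ 268.49 → 269.

269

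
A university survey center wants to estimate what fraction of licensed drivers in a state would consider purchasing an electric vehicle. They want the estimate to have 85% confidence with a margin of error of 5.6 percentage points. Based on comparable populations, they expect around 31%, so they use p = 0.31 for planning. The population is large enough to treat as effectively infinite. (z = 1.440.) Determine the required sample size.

With p = 0.31, p(1−p) = 0.2139.
n = z²·p(1−p)/E² = 1.440² × 0.2139 / 0.056² = 2.0736 × 0.2139 / 0.003136 ≈ 141.44.
Rounding up gives n = 142.

142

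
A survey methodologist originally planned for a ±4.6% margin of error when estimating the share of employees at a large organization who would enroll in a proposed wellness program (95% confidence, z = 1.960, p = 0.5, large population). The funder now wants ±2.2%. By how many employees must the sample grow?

At ±4.6%: n = 1.960² × 0.2500 / 0.046² ≈ 453.88 → 454.
At ±2.2%: n = 1.960² × 0.2500 / 0.022² ≈ 1984.30 → 1985.
Additional respondents: 1985 − 454 = 1531.

1531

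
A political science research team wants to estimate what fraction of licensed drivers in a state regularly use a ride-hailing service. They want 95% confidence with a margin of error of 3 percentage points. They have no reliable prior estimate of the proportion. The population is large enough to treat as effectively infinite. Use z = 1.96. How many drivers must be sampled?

With no prior estimate, use p = 0.5, giving p(1−p) = 0.25.
n = z²·p(1−p)/E² = 1.96² × 0.2500 / 0.030² = 3.8416 × 0.2500 / 0.000900 ≈ 1067.11.
Rounding up gives n = 1068.

1068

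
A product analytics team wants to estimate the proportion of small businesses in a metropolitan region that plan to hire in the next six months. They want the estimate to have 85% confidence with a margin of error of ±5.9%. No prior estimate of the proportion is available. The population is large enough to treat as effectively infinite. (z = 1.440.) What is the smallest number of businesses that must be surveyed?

With no prior estimate, use p = 0.5, giving p(1−p) = 0.25.
n = z²·p(1−p)/E² = 1.440² × 0.2500 / 0.059² = 2.0736 × 0.2500 / 0.003481 ≈ 148.92.
Rounding up gives n = 149.

149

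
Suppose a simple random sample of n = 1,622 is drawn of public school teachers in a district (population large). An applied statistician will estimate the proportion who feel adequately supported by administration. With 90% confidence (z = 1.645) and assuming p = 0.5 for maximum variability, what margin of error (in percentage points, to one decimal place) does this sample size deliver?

SE(p̂) = √[p(1−p)/n] = √[0.2500/1622] = 0.01241.
E = z × SE = 1.645 × 0.01241 = 0.02042, or 2.0 percentage points.

2.0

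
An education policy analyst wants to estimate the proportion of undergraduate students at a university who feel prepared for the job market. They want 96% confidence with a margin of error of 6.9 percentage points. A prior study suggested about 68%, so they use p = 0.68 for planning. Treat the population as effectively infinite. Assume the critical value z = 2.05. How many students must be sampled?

193

With p = 0.68, p(1−p) = 0.2176.
n = z²·p(1−p)/E² = 2.05² × 0.2176 / 0.069² = 4.2025 × 0.2176 / 0.004761 ≈ 192.07.
Rounding up gives n = 193.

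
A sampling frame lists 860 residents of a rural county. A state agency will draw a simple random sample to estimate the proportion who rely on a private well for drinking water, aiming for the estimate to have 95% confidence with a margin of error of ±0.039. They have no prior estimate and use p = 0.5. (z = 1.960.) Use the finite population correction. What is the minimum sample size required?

365

Unadjusted: n₀ = 1.960² × 0.50 × 0.50 / 0.039² ≈ 631.43, so n₀ = 632.
Finite population correction with N = 860: n = n₀ / (1 + (n₀−1)/N) = 632 / (1 + 631/860) = 632 / 1.7337 ≈ 364.53.
Rounding up, n = 365.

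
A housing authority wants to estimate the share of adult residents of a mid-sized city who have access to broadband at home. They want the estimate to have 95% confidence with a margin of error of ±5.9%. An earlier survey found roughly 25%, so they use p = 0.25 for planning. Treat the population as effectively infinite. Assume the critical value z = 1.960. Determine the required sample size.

207

With p = 0.25, p(1−p) = 0.1875.
n = z²·p(1−p)/E² = 1.960² × 0.1875 / 0.059² = 3.8416 × 0.1875 / 0.003481 ≈ 206.92.
Rounding up gives n = 207.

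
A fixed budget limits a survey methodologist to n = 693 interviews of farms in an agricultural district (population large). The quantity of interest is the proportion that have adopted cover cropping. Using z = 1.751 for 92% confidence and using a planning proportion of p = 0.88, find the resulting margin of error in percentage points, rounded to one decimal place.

SE(p̂) = √[p(1−p)/n] = √[0.1056/693] = 0.01234.
E = z × SE = 1.751 × 0.01234 = 0.02161, or 2.2 percentage points.

2.2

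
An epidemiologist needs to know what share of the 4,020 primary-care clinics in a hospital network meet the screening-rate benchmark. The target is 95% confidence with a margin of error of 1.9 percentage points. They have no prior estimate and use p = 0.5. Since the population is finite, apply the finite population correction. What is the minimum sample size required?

For 95% confidence, z = 1.960.
Unadjusted: n₀ = 1.960² × 0.50 × 0.50 / 0.019² ≈ 2660.39, so n₀ = 2661.
Finite population correction with N = 4,020: n = n₀ / (1 + (n₀−1)/N) = 2661 / (1 + 2660/4020) = 2661 / 1.6617 ≈ 1601.38.
Rounding up, n = 1602.

1602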